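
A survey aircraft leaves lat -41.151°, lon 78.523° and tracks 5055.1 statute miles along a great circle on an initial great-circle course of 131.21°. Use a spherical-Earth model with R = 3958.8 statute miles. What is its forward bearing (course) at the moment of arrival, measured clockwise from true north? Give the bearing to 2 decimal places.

final bearing 49.36°

Central angle δ = d/R = 1.276927 rad.
With φ₁ = -41.151° = -0.718220 rad and θ = 131.21° = 2.290047 rad:
Applying the spherical law of cosines for sides, sin φ₂ = sin φ₁ cos δ + cos φ₁ sin δ cos θ = -0.665419, so φ₂ = -41.714°.
Then Δλ = atan2(0.542181, -0.148218) = 1.837651 rad, from sin θ sin δ cos φ₁ over cos δ − sin φ₁ sin φ₂.
λ₂ = 78.523° + 105.290° = 183.813°, normalized to (−180°, 180°] → -176.187°.
The forward bearing on arrival equals the back-azimuth from the destination plus 180°.
Back-azimuth from P₂ (-41.71°, -176.19°) to P₁ (-41.15°, 78.52°), with Δλ' = λ₁ − λ₂ = 254.71°: atan2( sin Δλ' cos φ₁ , cos φ₂ sin φ₁ − sin φ₂ cos φ₁ cos Δλ' ) = 229.36°.
Final bearing = (229.36° + 180°) mod 360° = 49.36°.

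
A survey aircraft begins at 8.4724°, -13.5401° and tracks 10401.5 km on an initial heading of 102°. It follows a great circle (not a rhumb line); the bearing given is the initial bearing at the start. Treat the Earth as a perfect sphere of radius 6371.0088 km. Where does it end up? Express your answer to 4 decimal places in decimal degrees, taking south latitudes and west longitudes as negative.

latitude -12.3776°, longitude 78.2520°

Angular distance δ = d/R = 10401.5 / 6371.0088 = 1.632630 rad.
Start latitude φ₁ = 0.147871 rad; initial bearing θ = 1.780236 rad.
Destination latitude: φ₂ = arcsin( sin φ₁ cos δ + cos φ₁ sin δ cos θ ) = arcsin(-0.214354) = -12.3776°.
Δλ = atan2( sin θ sin δ cos φ₁ , cos δ − sin φ₁ sin φ₂ ) = atan2(0.965624, -0.030213) = 1.602075 rad = 91.7921°.
λ₂ = λ₁ + Δλ = 78.2520°.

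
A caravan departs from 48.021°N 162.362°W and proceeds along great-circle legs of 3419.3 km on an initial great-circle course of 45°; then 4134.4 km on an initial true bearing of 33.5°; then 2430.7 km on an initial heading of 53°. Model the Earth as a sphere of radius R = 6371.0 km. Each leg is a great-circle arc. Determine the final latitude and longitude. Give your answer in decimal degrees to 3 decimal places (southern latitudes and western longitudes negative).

Apply the spherical direct solution leg by leg, carrying full precision between legs.
Leg 1: from (48.021°, -162.362°), δ = 3419.3/6371 = 0.536698 rad, θ = 45° → φ = 61.726°, λ = -112.610°.
Leg 2: from (61.726°, -112.610°), δ = 4134.4/6371 = 0.648941 rad, θ = 33.5° → φ = 70.116°, λ = -11.347°.
Leg 3: from (70.116°, -11.347°), δ = 2430.7/6371 = 0.381526 rad, θ = 53° → φ = 71.619°, λ = 59.216°.

latitude 71.619°, longitude 59.216°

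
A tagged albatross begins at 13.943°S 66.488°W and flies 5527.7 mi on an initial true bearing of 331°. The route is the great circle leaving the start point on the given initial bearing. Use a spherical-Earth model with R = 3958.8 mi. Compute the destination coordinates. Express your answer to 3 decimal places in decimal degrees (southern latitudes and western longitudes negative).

latitude 52.573°, longitude -118.264°

Central angle δ = d/R = 1.396307 rad.
Start latitude φ₁ = -0.243351 rad; initial bearing θ = 5.777040 rad.
Destination latitude: φ₂ = arcsin( sin φ₁ cos δ + cos φ₁ sin δ cos θ ) = arcsin(0.794129) = 52.573°.
Δλ = atan2( sin θ sin δ cos φ₁ , cos δ − sin φ₁ sin φ₂ ) = atan2(-0.463380, 0.364956) = -0.903666 rad = -51.776°.
λ₂ = λ₁ + Δλ = -118.264°.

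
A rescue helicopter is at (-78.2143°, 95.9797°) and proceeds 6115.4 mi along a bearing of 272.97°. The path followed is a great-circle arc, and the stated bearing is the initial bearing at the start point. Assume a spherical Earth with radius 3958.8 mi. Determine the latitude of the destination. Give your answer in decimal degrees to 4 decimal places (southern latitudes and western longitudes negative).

latitude -0.8540°

δ = 6115.4/3958.8 = 1.544761 rad (88.5083°).
Converting: φ₁ = -1.365097 rad, θ = 4.764225 rad.
Destination latitude: φ₂ = arcsin( sin φ₁ cos δ + cos φ₁ sin δ cos θ ) = arcsin(-0.014904) = -0.8540°.
Δλ = atan2( sin θ sin δ cos φ₁ , cos δ − sin φ₁ sin φ₂ ) = atan2(-0.203908, 0.011442) = -1.514740 rad = -86.7882°.
λ₂ = 95.9797° + -86.7882° = 9.1915°.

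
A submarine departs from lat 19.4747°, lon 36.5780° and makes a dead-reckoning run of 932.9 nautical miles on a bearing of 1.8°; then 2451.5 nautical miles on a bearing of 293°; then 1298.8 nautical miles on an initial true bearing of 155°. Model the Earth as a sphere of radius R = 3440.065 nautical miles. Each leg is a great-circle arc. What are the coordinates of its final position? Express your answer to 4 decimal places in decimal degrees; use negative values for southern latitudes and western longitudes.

latitude 20.0103°, longitude -5.1117°

Apply the spherical direct solution leg by leg, carrying full precision between legs.
Leg 1: from (19.4747°, 36.5780°), δ = 932.9/3440.065 = 0.271187 rad, θ = 1.8° → φ = 35.0038°, λ = 37.1666°.
Leg 2: from (35.0038°, 37.1666°), δ = 2451.5/3440.065 = 0.712632 rad, θ = 293° → φ = 40.0379°, λ = -14.6557°.
Leg 3: from (40.0379°, -14.6557°), δ = 1298.8/3440.065 = 0.377551 rad, θ = 155° → φ = 20.0103°, λ = -5.1117°.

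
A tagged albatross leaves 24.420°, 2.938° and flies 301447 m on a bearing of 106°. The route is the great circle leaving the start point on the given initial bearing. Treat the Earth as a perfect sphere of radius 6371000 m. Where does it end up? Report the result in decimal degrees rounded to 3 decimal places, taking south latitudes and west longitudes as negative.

Angular distance δ = d/R = 301447 / 6371000 = 0.047315 rad.
With φ₁ = 24.420° = 0.426209 rad and θ = 106° = 1.850049 rad:
sin φ₂ = sin φ₁ cos δ + cos φ₁ sin δ cos θ = (0.413422)(0.998881) + (0.910539)(0.047298)(-0.275637) = 0.401089
φ₂ = asin(0.401089) = 0.412705 rad = 23.646°.
Δλ = atan2( sin θ sin δ cos φ₁ , cos δ − sin φ₁ sin φ₂ ) = atan2(0.041398, 0.833062) = 0.049653 rad = 2.845°.
λ₂ = λ₁ + Δλ = 5.783°.

latitude 23.646°, longitude 5.783°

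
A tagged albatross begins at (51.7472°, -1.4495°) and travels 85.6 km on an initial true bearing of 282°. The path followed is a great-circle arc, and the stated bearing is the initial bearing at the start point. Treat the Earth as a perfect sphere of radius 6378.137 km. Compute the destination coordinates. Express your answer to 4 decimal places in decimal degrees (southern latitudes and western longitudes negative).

δ = 85.6/6378.137 = 0.013421 rad (0.7690°).
Start latitude φ₁ = 0.903159 rad; initial bearing θ = 4.921828 rad.
sin φ₂ = sin φ₁ cos δ + cos φ₁ sin δ cos θ = (0.785287)(0.999910) + (0.619132)(0.013420)(0.207912) = 0.786943
φ₂ = asin(0.786943) = 0.905840 rad = 51.9008°.
Δλ = atan2( sin θ sin δ cos φ₁ , cos δ − sin φ₁ sin φ₂ ) = atan2(-0.008127, 0.381934) = -0.021277 rad = -1.2191°.
λ₂ = λ₁ + Δλ = -2.6686°.

latitude 51.9008°, longitude -2.6686°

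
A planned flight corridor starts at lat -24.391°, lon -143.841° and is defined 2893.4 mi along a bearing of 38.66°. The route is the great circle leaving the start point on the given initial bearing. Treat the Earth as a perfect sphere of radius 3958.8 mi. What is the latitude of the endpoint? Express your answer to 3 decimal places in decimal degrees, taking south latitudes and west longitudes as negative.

latitude 9.627°

δ = 2893.4/3958.8 = 0.730878 rad (41.8762°).
Converting: φ₁ = -0.425703 rad, θ = 0.674744 rad.
Destination latitude: φ₂ = arcsin( sin φ₁ cos δ + cos φ₁ sin δ cos θ ) = arcsin(0.167239) = 9.627°.
For the longitude increment, Δλ = atan2( sin θ sin δ cos φ₁, cos δ − sin φ₁ sin φ₂ ) = atan2(0.379783, 0.813652) = 25.021°.
λ₂ = -143.841° + 25.021° = -118.820°.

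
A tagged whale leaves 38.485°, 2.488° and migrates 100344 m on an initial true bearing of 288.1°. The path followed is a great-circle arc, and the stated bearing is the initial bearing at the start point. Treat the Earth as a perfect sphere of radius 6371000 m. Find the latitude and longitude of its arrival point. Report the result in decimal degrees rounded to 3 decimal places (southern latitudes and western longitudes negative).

The arc subtends δ = 100344/6371000 = 0.015750 rad at the centre.
Converting: φ₁ = 0.671690 rad, θ = 5.028294 rad.
Destination latitude: φ₂ = arcsin( sin φ₁ cos δ + cos φ₁ sin δ cos θ ) = arcsin(0.626063) = 38.760°.
Δλ = atan2( sin θ sin δ cos φ₁ , cos δ − sin φ₁ sin φ₂ ) = atan2(-0.011718, 0.610271) = -0.019199 rad = -1.100°.
λ₂ = λ₁ + Δλ = 1.388°.

latitude 38.760°, longitude 1.388°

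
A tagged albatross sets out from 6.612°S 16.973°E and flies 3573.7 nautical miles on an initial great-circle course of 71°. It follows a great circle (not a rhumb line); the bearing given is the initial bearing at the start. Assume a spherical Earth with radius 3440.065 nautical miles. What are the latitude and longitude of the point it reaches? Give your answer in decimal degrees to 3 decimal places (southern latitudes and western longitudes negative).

δ = 3573.7/3440.065 = 1.038847 rad (59.5215°).
With φ₁ = -6.612° = -0.115401 rad and θ = 71° = 1.239184 rad:
sin φ₂ = sin φ₁ cos δ + cos φ₁ sin δ cos θ = (-0.115145)(0.507215) + (0.993349)(0.861820)(0.325568) = 0.220312
φ₂ = asin(0.220312) = 0.222134 rad = 12.727°.
Δλ = atan2( sin θ sin δ cos φ₁ , cos δ − sin φ₁ sin φ₂ ) = atan2(0.809447, 0.532582) = 0.988847 rad = 56.657°.
Hence λ₂ = 16.973° + 56.657° = 73.630°.

latitude 12.727°, longitude 73.630°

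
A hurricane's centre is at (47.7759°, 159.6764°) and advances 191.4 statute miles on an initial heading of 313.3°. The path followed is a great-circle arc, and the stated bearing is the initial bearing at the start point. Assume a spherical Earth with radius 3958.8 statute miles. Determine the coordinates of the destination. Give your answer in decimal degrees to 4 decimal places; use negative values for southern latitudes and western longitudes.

latitude 49.6347°, longitude 156.5633°

δ = 191.4/3958.8 = 0.048348 rad (2.7701°).
With φ₁ = 47.7759° = 0.833847 rad and θ = 313.3° = 5.468117 rad:
Applying the spherical law of cosines for sides, sin φ₂ = sin φ₁ cos δ + cos φ₁ sin δ cos θ = 0.761931, so φ₂ = 49.6347°.
Then Δλ = atan2(-0.023637, 0.434605) = -0.054334 rad, from sin θ sin δ cos φ₁ over cos δ − sin φ₁ sin φ₂.
Hence λ₂ = 159.6764° + -3.1131° = 156.5633°.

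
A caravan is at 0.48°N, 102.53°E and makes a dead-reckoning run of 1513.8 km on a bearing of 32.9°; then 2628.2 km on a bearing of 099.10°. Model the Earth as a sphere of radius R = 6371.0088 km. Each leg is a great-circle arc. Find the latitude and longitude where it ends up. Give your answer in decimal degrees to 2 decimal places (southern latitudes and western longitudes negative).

Apply the spherical direct solution leg by leg, carrying full precision between legs.
Leg 1: from (0.48°, 102.53°), δ = 1513.8/6371.0088 = 0.237608 rad, θ = 32.9° → φ = 11.87°, λ = 110.04°.
Leg 2: from (11.87°, 110.04°), δ = 2628.2/6371.0088 = 0.412525 rad, θ = 99.1° → φ = 7.26°, λ = 133.56°.

latitude 7.26°, longitude 133.56°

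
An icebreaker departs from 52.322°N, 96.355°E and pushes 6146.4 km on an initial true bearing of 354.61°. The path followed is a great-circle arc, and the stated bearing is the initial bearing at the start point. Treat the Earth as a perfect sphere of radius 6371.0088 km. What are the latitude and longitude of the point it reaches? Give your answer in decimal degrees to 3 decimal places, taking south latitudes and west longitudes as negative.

δ = 6146.4/6371.0088 = 0.964745 rad (55.2758°).
Converting: φ₁ = 0.913191 rad, θ = 6.189112 rad.
Applying the spherical law of cosines for sides, sin φ₂ = sin φ₁ cos δ + cos φ₁ sin δ cos θ = 0.950981, so φ₂ = 71.986°.
Then Δλ = atan2(-0.047190, -0.183035) = -2.889271 rad, from sin θ sin δ cos φ₁ over cos δ − sin φ₁ sin φ₂.
λ₂ = λ₁ + Δλ = -69.188°.

latitude 71.986°, longitude -69.188°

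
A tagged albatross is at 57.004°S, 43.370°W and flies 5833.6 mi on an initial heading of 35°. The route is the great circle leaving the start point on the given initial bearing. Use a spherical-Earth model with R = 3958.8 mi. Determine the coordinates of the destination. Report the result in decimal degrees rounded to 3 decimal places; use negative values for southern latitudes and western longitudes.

Central angle δ = d/R = 1.473578 rad.
With φ₁ = -57.004° = -0.994907 rad and θ = 35° = 0.610865 rad:
sin φ₂ = sin φ₁ cos δ + cos φ₁ sin δ cos θ = (-0.838709)(0.097065) + (0.544580)(0.995278)(0.819152) = 0.362578
φ₂ = asin(0.362578) = 0.371033 rad = 21.259°.
Δλ = atan2( sin θ sin δ cos φ₁ , cos δ − sin φ₁ sin φ₂ ) = atan2(0.310884, 0.401163) = 0.659283 rad = 37.774°.
λ₂ = λ₁ + Δλ = -5.596°.

latitude 21.259°, longitude -5.596°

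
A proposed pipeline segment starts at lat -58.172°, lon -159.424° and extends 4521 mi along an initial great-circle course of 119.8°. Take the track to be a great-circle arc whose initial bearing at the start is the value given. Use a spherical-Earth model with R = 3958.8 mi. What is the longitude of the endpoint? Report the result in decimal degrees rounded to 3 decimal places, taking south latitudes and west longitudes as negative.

The arc subtends δ = 4521/3958.8 = 1.142013 rad at the centre.
With φ₁ = -58.172° = -1.015293 rad and θ = 119.8° = 2.090904 rad:
sin φ₂ = sin φ₁ cos δ + cos φ₁ sin δ cos θ = (-0.849635)(0.415765) + (0.527371)(0.909472)(-0.496974) = -0.591612
φ₂ = asin(-0.591612) = -0.633056 rad = -36.271°.
For the longitude increment, Δλ = atan2( sin θ sin δ cos φ₁, cos δ − sin φ₁ sin φ₂ ) = atan2(0.416206, -0.086889) = 101.792°.
Hence λ₂ = -159.424° + 101.792° = -57.632°.

longitude -57.632°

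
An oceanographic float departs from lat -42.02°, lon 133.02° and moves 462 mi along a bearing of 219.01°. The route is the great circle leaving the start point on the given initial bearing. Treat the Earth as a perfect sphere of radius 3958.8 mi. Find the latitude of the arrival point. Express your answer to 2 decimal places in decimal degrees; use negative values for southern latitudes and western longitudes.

The arc subtends δ = 462/3958.8 = 0.116702 rad at the centre.
Converting: φ₁ = -0.733387 rad, θ = 3.822446 rad.
Destination latitude: φ₂ = arcsin( sin φ₁ cos δ + cos φ₁ sin δ cos θ ) = arcsin(-0.732052) = -47.06°.
For the longitude increment, Δλ = atan2( sin θ sin δ cos φ₁, cos δ − sin φ₁ sin φ₂ ) = atan2(-0.054450, 0.503169) = -6.18°.
λ₂ = λ₁ + Δλ = 126.84°.

latitude -47.06°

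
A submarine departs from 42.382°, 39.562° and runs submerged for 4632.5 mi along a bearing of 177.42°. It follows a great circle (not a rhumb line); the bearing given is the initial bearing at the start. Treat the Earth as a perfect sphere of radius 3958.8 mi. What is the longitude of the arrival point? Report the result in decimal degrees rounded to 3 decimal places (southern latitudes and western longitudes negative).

longitude 42.175°

Central angle δ = d/R = 1.170178 rad.
With φ₁ = 42.382° = 0.739705 rad and θ = 177.42° = 3.096563 rad:
Destination latitude: φ₂ = arcsin( sin φ₁ cos δ + cos φ₁ sin δ cos θ ) = arcsin(-0.416611) = -24.621°.
Δλ = atan2( sin θ sin δ cos φ₁ , cos δ − sin φ₁ sin φ₂ ) = atan2(0.030618, 0.670813) = 0.045611 rad = 2.613°.
Hence λ₂ = 39.562° + 2.613° = 42.175°.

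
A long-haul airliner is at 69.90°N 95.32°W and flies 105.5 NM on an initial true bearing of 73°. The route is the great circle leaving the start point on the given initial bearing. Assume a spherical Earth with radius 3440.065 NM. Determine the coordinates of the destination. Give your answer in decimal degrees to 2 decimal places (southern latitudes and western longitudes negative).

Angular distance δ = d/R = 105.5 / 3440.065 = 0.030668 rad.
Start latitude φ₁ = 1.219985 rad; initial bearing θ = 1.274090 rad.
Applying the spherical law of cosines for sides, sin φ₂ = sin φ₁ cos δ + cos φ₁ sin δ cos θ = 0.941734, so φ₂ = 70.34°.
Then Δλ = atan2(0.010077, 0.115153) = 0.087289 rad, from sin θ sin δ cos φ₁ over cos δ − sin φ₁ sin φ₂.
Hence λ₂ = -95.32° + 5.00° = -90.32°.

latitude 70.34°, longitude -90.32°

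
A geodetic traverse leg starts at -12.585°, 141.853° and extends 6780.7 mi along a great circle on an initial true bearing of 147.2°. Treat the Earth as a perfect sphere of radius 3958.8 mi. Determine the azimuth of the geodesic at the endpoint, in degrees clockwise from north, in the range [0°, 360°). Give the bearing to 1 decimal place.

δ = 6780.7/3958.8 = 1.712817 rad (98.1372°).
Converting: φ₁ = -0.219650 rad, θ = 2.569125 rad.
Destination latitude: φ₂ = arcsin( sin φ₁ cos δ + cos φ₁ sin δ cos θ ) = arcsin(-0.781271) = -51.377°.
For the longitude increment, Δλ = atan2( sin θ sin δ cos φ₁, cos δ − sin φ₁ sin φ₂ ) = atan2(0.523370, -0.311773) = 120.782°.
λ₂ = 141.853° + 120.782° = 262.635°, normalized to (−180°, 180°] → -97.365°.
The forward bearing on arrival equals the back-azimuth from the destination plus 180°.
Back-azimuth from P₂ (-51.4°, -97.4°) to P₁ (-12.6°, 141.9°), with Δλ' = λ₁ − λ₂ = 239.2°: atan2( sin Δλ' cos φ₁ , cos φ₂ sin φ₁ − sin φ₂ cos φ₁ cos Δλ' ) = 237.9°.
Final bearing = (237.9° + 180°) mod 360° = 57.9°.

final bearing 57.9°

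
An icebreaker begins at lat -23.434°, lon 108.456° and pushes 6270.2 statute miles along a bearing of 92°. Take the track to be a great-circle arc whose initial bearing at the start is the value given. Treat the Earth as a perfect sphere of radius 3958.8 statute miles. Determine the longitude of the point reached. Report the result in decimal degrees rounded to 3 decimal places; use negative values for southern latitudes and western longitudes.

The arc subtends δ = 6270.2/3958.8 = 1.583864 rad at the centre.
With φ₁ = -23.434° = -0.409000 rad and θ = 92° = 1.605703 rad:
Destination latitude: φ₂ = arcsin( sin φ₁ cos δ + cos φ₁ sin δ cos θ ) = arcsin(-0.026822) = -1.537°.
For the longitude increment, Δλ = atan2( sin θ sin δ cos φ₁, cos δ − sin φ₁ sin φ₂ ) = atan2(0.916882, -0.023734) = 91.483°.
λ₂ = 108.456° + 91.483° = 199.939°, normalized to (−180°, 180°] → -160.061°.

longitude -160.061°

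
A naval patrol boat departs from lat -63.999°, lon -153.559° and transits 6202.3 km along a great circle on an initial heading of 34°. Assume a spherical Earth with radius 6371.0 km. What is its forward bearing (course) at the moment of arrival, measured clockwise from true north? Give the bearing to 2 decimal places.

Angular distance δ = d/R = 6202.3 / 6371 = 0.973521 rad.
With φ₁ = -63.999° = -1.116993 rad and θ = 34° = 0.593412 rad:
sin φ₂ = sin φ₁ cos δ + cos φ₁ sin δ cos θ = (-0.898786)(0.562392) + (0.438387)(0.826871)(0.829038) = -0.204953
φ₂ = asin(-0.204953) = -0.206416 rad = -11.827°.
Then Δλ = atan2(0.202701, 0.378183) = 0.492022 rad, from sin θ sin δ cos φ₁ over cos δ − sin φ₁ sin φ₂.
λ₂ = -153.559° + 28.191° = -125.368°.
The forward bearing on arrival equals the back-azimuth from the destination plus 180°.
Back-azimuth from P₂ (-11.83°, -125.37°) to P₁ (-64.00°, -153.56°), with Δλ' = λ₁ − λ₂ = -28.19°: atan2( sin Δλ' cos φ₁ , cos φ₂ sin φ₁ − sin φ₂ cos φ₁ cos Δλ' ) = 194.50°.
Final bearing = (194.50° + 180°) mod 360° = 14.50°.

final bearing 14.50°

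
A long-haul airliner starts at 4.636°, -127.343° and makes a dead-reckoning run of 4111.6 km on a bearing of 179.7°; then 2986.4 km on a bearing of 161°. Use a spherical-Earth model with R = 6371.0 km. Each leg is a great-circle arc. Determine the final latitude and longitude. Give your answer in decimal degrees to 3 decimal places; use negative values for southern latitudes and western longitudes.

Apply the spherical direct solution leg by leg, carrying full precision between legs.
Leg 1: from (4.636°, -127.343°), δ = 4111.6/6371 = 0.645362 rad, θ = 179.7° → φ = -32.340°, λ = -127.129°.
Leg 2: from (-32.340°, -127.129°), δ = 2986.4/6371 = 0.468749 rad, θ = 161° → φ = -56.944°, λ = -111.486°.

latitude -56.944°, longitude -111.486°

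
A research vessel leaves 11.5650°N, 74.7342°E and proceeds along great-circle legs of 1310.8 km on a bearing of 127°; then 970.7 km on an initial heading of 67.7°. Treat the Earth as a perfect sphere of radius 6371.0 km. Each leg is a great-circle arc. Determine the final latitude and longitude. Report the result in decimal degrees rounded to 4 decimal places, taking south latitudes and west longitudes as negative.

latitude 7.6052°, longitude 92.2962°

Apply the spherical direct solution leg by leg, carrying full precision between legs.
Leg 1: from (11.5650°, 74.7342°), δ = 1310.8/6371 = 0.205745 rad, θ = 127° → φ = 4.3471°, λ = 84.1518°.
Leg 2: from (4.3471°, 84.1518°), δ = 970.7/6371 = 0.152362 rad, θ = 67.7° → φ = 7.6052°, λ = 92.2962°.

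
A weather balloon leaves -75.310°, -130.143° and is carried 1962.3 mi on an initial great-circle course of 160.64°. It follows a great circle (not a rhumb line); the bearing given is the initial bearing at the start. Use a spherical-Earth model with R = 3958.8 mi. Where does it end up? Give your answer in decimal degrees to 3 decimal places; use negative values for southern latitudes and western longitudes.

latitude -74.728°, longitude 13.087°

Angular distance δ = d/R = 1962.3 / 3958.8 = 0.495681 rad.
Converting: φ₁ = -1.314407 rad, θ = 2.803697 rad.
Applying the spherical law of cosines for sides, sin φ₂ = sin φ₁ cos δ + cos φ₁ sin δ cos θ = -0.964686, so φ₂ = -74.728°.
Δλ = atan2( sin θ sin δ cos φ₁ , cos δ − sin φ₁ sin φ₂ ) = atan2(0.039984, -0.053507) = 2.499842 rad = 143.230°.
Hence λ₂ = -130.143° + 143.230° = 13.087°.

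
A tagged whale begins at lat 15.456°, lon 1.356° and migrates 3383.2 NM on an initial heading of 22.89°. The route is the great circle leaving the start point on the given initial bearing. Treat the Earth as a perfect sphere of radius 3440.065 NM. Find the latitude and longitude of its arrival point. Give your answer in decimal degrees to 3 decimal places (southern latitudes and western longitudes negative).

The arc subtends δ = 3383.2/3440.065 = 0.983470 rad at the centre.
With φ₁ = 15.456° = 0.269758 rad and θ = 22.89° = 0.399506 rad:
sin φ₂ = sin φ₁ cos δ + cos φ₁ sin δ cos θ = (0.266498)(0.554138) + (0.963835)(0.832425)(0.921253) = 0.886817
φ₂ = asin(0.886817) = 1.090412 rad = 62.476°.
Then Δλ = atan2(0.312073, 0.317802) = 0.776303 rad, from sin θ sin δ cos φ₁ over cos δ − sin φ₁ sin φ₂.
Hence λ₂ = 1.356° + 44.479° = 45.835°.

latitude 62.476°, longitude 45.835°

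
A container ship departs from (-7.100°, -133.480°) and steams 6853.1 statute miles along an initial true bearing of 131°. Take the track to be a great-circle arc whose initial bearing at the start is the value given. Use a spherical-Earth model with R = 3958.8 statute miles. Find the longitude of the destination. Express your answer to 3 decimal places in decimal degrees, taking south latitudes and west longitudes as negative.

longitude -25.733°

Central angle δ = d/R = 1.731105 rad.
With φ₁ = -7.100° = -0.123918 rad and θ = 131° = 2.286381 rad:
Destination latitude: φ₂ = arcsin( sin φ₁ cos δ + cos φ₁ sin δ cos θ ) = arcsin(-0.622951) = -38.532°.
For the longitude increment, Δλ = atan2( sin θ sin δ cos φ₁, cos δ − sin φ₁ sin φ₂ ) = atan2(0.739320, -0.236621) = 107.747°.
λ₂ = -133.480° + 107.747° = -25.733°.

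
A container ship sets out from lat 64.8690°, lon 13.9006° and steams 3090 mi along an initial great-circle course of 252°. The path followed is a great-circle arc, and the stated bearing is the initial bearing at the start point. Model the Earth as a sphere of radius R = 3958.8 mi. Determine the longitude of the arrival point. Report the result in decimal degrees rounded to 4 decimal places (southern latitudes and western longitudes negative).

Central angle δ = d/R = 0.780540 rad.
Converting: φ₁ = 1.132178 rad, θ = 4.398230 rad.
sin φ₂ = sin φ₁ cos δ + cos φ₁ sin δ cos θ = (0.905339)(0.710534) + (0.424689)(0.703663)(-0.309017) = 0.550928
φ₂ = asin(0.550928) = 0.583476 rad = 33.4307°.
Δλ = atan2( sin θ sin δ cos φ₁ , cos δ − sin φ₁ sin φ₂ ) = atan2(-0.284212, 0.211757) = -0.930459 rad = -53.3114°.
λ₂ = 13.9006° + -53.3114° = -39.4108°.

longitude -39.4108°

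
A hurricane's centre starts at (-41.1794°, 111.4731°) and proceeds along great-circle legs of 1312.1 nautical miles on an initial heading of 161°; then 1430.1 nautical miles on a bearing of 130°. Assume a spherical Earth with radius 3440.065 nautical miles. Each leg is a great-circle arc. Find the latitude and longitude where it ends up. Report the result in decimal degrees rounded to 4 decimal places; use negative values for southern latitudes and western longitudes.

latitude -67.9096°, longitude -178.6253°

Apply the spherical direct solution leg by leg, carrying full precision between legs.
Leg 1: from (-41.1794°, 111.4731°), δ = 1312.1/3440.065 = 0.381417 rad, θ = 161° → φ = -61.1640°, λ = 126.0258°.
Leg 2: from (-61.1640°, 126.0258°), δ = 1430.1/3440.065 = 0.415719 rad, θ = 130° → φ = -67.9096°, λ = -178.6253°.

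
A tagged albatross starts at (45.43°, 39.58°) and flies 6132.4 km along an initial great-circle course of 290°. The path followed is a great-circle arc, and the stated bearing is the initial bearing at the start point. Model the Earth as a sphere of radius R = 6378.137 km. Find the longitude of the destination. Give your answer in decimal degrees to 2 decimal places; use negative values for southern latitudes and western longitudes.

longitude -35.74°

Angular distance δ = d/R = 6132.4 / 6378.137 = 0.961472 rad.
Converting: φ₁ = 0.792903 rad, θ = 5.061455 rad.
Destination latitude: φ₂ = arcsin( sin φ₁ cos δ + cos φ₁ sin δ cos θ ) = arcsin(0.604540) = 37.20°.
Δλ = atan2( sin θ sin δ cos φ₁ , cos δ − sin φ₁ sin φ₂ ) = atan2(-0.540778, 0.141643) = -1.314626 rad = -75.32°.
λ₂ = 39.58° + -75.32° = -35.74°.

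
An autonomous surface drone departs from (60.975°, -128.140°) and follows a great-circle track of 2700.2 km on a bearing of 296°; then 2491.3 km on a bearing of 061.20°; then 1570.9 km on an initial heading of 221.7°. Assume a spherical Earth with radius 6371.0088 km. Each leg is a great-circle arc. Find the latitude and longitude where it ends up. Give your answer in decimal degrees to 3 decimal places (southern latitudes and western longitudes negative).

latitude 52.934°, longitude -145.006°

Apply the spherical direct solution leg by leg, carrying full precision between legs.
Leg 1: from (60.975°, -128.140°), δ = 2700.2/6371.0088 = 0.423826 rad, θ = 296° → φ = 62.192°, λ = 179.457°.
Leg 2: from (62.192°, 179.457°), δ = 2491.3/6371.0088 = 0.391037 rad, θ = 61.2° → φ = 64.609°, λ = -129.379°.
Leg 3: from (64.609°, -129.379°), δ = 1570.9/6371.0088 = 0.246570 rad, θ = 221.7° → φ = 52.934°, λ = -145.006°.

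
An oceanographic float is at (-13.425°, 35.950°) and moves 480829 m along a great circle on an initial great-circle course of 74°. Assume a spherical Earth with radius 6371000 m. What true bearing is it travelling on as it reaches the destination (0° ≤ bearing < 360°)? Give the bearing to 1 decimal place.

The arc subtends δ = 480829/6371000 = 0.075472 rad at the centre.
Start latitude φ₁ = -0.234310 rad; initial bearing θ = 1.291544 rad.
Applying the spherical law of cosines for sides, sin φ₂ = sin φ₁ cos δ + cos φ₁ sin δ cos θ = -0.211296, so φ₂ = -12.198°.
Δλ = atan2( sin θ sin δ cos φ₁ , cos δ − sin φ₁ sin φ₂ ) = atan2(0.070499, 0.948096) = 0.074221 rad = 4.253°.
Hence λ₂ = 35.950° + 4.253° = 40.203°.
The forward bearing on arrival equals the back-azimuth from the destination plus 180°.
Back-azimuth from P₂ (-12.2°, 40.2°) to P₁ (-13.4°, 36.0°), with Δλ' = λ₁ − λ₂ = -4.3°: atan2( sin Δλ' cos φ₁ , cos φ₂ sin φ₁ − sin φ₂ cos φ₁ cos Δλ' ) = 253.1°.
Final bearing = (253.1° + 180°) mod 360° = 73.1°.

final bearing 73.1°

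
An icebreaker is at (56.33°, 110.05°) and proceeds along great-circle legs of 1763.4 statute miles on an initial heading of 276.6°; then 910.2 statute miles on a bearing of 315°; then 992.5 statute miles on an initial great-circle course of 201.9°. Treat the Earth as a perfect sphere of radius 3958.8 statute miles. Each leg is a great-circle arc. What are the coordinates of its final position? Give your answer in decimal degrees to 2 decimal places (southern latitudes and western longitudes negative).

latitude 45.60°, longitude 41.10°

Apply the spherical direct solution leg by leg, carrying full precision between legs.
Leg 1: from (56.33°, 110.05°), δ = 1763.4/3958.8 = 0.445438 rad, θ = 276.6° → φ = 51.12°, λ = 67.06°.
Leg 2: from (51.12°, 67.06°), δ = 910.2/3958.8 = 0.229918 rad, θ = 315° → φ = 59.22°, λ = 48.70°.
Leg 3: from (59.22°, 48.70°), δ = 992.5/3958.8 = 0.250707 rad, θ = 201.9° → φ = 45.60°, λ = 41.10°.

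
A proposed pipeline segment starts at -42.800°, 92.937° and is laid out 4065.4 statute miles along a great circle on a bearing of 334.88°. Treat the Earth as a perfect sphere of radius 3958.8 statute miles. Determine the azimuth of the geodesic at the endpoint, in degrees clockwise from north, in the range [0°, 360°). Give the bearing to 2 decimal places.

final bearing 341.39°

The arc subtends δ = 4065.4/3958.8 = 1.026927 rad at the centre.
Converting: φ₁ = -0.747001 rad, θ = 5.844759 rad.
sin φ₂ = sin φ₁ cos δ + cos φ₁ sin δ cos θ = (-0.679441)(0.517451) + (0.733730)(0.855713)(0.905421) = 0.216902
φ₂ = asin(0.216902) = 0.218640 rad = 12.527°.
For the longitude increment, Δλ = atan2( sin θ sin δ cos φ₁, cos δ − sin φ₁ sin φ₂ ) = atan2(-0.266537, 0.664823) = -21.847°.
λ₂ = 92.937° + -21.847° = 71.090°.
The forward bearing on arrival equals the back-azimuth from the destination plus 180°.
Back-azimuth from P₂ (12.53°, 71.09°) to P₁ (-42.80°, 92.94°), with Δλ' = λ₁ − λ₂ = 21.85°: atan2( sin Δλ' cos φ₁ , cos φ₂ sin φ₁ − sin φ₂ cos φ₁ cos Δλ' ) = 161.39°.
Final bearing = (161.39° + 180°) mod 360° = 341.39°.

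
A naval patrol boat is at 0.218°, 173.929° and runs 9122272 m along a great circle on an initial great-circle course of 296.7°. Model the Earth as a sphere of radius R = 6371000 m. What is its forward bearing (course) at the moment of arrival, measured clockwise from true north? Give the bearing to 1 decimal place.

final bearing 273.7°

Central angle δ = d/R = 1.431843 rad.
With φ₁ = 0.218° = 0.003805 rad and θ = 296.7° = 5.178392 rad:
Destination latitude: φ₂ = arcsin( sin φ₁ cos δ + cos φ₁ sin δ cos θ ) = arcsin(0.445512) = 26.456°.
For the longitude increment, Δλ = atan2( sin θ sin δ cos φ₁, cos δ − sin φ₁ sin φ₂ ) = atan2(-0.884754, 0.136811) = -81.210°.
λ₂ = 173.929° + -81.210° = 92.719°.
The forward bearing on arrival equals the back-azimuth from the destination plus 180°.
Back-azimuth from P₂ (26.5°, 92.7°) to P₁ (0.2°, 173.9°), with Δλ' = λ₁ − λ₂ = 81.2°: atan2( sin Δλ' cos φ₁ , cos φ₂ sin φ₁ − sin φ₂ cos φ₁ cos Δλ' ) = 93.7°.
Final bearing = (93.7° + 180°) mod 360° = 273.7°.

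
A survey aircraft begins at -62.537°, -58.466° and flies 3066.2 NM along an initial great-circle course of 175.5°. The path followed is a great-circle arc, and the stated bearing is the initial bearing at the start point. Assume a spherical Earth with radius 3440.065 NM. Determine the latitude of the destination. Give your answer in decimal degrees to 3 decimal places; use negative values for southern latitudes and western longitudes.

δ = 3066.2/3440.065 = 0.891320 rad (51.0689°).
With φ₁ = -62.537° = -1.091477 rad and θ = 175.5° = 3.063053 rad:
sin φ₂ = sin φ₁ cos δ + cos φ₁ sin δ cos θ = (-0.887309)(0.628385) + (0.461176)(0.777902)(-0.996917) = -0.915216
φ₂ = asin(-0.915216) = -1.156043 rad = -66.236°.
For the longitude increment, Δλ = atan2( sin θ sin δ cos φ₁, cos δ − sin φ₁ sin φ₂ ) = atan2(0.028147, -0.183693) = 171.288°.
Hence λ₂ = -58.466° + 171.288° = 112.822°.

latitude -66.236°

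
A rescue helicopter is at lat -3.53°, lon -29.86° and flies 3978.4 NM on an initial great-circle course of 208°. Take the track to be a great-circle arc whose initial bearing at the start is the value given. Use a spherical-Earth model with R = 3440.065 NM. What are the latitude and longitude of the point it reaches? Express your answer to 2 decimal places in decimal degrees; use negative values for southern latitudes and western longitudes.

latitude -56.25°, longitude -80.54°

δ = 3978.4/3440.065 = 1.156490 rad (66.2620°).
Converting: φ₁ = -0.061610 rad, θ = 3.630285 rad.
sin φ₂ = sin φ₁ cos δ + cos φ₁ sin δ cos θ = (-0.061571)(0.402555) + (0.998103)(0.915396)(-0.882948) = -0.831499
φ₂ = asin(-0.831499) = -0.981800 rad = -56.25°.
Δλ = atan2( sin θ sin δ cos φ₁ , cos δ − sin φ₁ sin φ₂ ) = atan2(-0.428937, 0.351359) = -0.884494 rad = -50.68°.
λ₂ = λ₁ + Δλ = -80.54°.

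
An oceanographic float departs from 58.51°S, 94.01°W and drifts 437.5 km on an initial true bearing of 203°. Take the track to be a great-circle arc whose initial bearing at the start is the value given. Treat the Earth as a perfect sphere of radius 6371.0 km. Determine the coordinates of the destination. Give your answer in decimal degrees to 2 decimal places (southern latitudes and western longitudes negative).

Central angle δ = d/R = 0.068671 rad.
Converting: φ₁ = -1.021192 rad, θ = 3.543018 rad.
sin φ₂ = sin φ₁ cos δ + cos φ₁ sin δ cos θ = (-0.852731)(0.997643) + (0.522350)(0.068617)(-0.920505) = -0.883714
φ₂ = asin(-0.883714) = -1.083739 rad = -62.09°.
Δλ = atan2( sin θ sin δ cos φ₁ , cos δ − sin φ₁ sin φ₂ ) = atan2(-0.014005, 0.244072) = -0.057316 rad = -3.28°.
λ₂ = λ₁ + Δλ = -97.29°.

latitude -62.09°, longitude -97.29°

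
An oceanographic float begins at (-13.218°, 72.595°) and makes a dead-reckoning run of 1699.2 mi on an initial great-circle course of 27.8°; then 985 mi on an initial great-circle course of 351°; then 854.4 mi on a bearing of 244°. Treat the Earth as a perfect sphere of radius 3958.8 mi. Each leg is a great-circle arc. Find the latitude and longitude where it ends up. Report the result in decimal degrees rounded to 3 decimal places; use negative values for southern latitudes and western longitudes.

Apply the spherical direct solution leg by leg, carrying full precision between legs.
Leg 1: from (-13.218°, 72.595°), δ = 1699.2/3958.8 = 0.429221 rad, θ = 27.8° → φ = 8.654°, λ = 83.917°.
Leg 2: from (8.654°, 83.917°), δ = 985/3958.8 = 0.248813 rad, θ = 351° → φ = 22.723°, λ = 81.524°.
Leg 3: from (22.723°, 81.524°), δ = 854.4/3958.8 = 0.215823 rad, θ = 244° → φ = 16.902°, λ = 69.918°.

latitude 16.902°, longitude 69.918°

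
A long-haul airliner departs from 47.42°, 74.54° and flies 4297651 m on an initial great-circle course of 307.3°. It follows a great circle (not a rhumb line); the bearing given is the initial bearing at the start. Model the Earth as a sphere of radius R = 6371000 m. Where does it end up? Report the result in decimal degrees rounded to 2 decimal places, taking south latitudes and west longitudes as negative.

The arc subtends δ = 4297651/6371000 = 0.674565 rad at the centre.
Start latitude φ₁ = 0.827635 rad; initial bearing θ = 5.363397 rad.
Applying the spherical law of cosines for sides, sin φ₂ = sin φ₁ cos δ + cos φ₁ sin δ cos θ = 0.831144, so φ₂ = 56.22°.
Then Δλ = atan2(-0.336157, 0.168980) = -1.105006 rad, from sin θ sin δ cos φ₁ over cos δ − sin φ₁ sin φ₂.
λ₂ = λ₁ + Δλ = 11.23°.

latitude 56.22°, longitude 11.23°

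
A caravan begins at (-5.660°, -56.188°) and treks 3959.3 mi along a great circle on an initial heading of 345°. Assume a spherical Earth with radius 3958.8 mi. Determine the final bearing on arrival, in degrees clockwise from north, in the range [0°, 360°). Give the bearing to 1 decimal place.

The arc subtends δ = 3959.3/3958.8 = 1.000126 rad at the centre.
Converting: φ₁ = -0.098786 rad, θ = 6.021386 rad.
sin φ₂ = sin φ₁ cos δ + cos φ₁ sin δ cos θ = (-0.098625)(0.540196) + (0.995125)(0.841539)(0.965926) = 0.755625
φ₂ = asin(0.755625) = 0.856607 rad = 49.080°.
For the longitude increment, Δλ = atan2( sin θ sin δ cos φ₁, cos δ − sin φ₁ sin φ₂ ) = atan2(-0.216744, 0.614720) = -19.422°.
Hence λ₂ = -56.188° + -19.422° = -75.610°.
The forward bearing on arrival equals the back-azimuth from the destination plus 180°.
Back-azimuth from P₂ (49.1°, -75.6°) to P₁ (-5.7°, -56.2°), with Δλ' = λ₁ − λ₂ = 19.4°: atan2( sin Δλ' cos φ₁ , cos φ₂ sin φ₁ − sin φ₂ cos φ₁ cos Δλ' ) = 156.8°.
Final bearing = (156.8° + 180°) mod 360° = 336.8°.

final bearing 336.8°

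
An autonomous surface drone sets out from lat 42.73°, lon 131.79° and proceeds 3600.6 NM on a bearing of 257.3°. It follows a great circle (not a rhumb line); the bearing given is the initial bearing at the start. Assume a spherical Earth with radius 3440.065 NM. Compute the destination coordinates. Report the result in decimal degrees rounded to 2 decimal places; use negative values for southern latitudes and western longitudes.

latitude 11.52°, longitude 72.25°

Central angle δ = d/R = 1.046666 rad.
With φ₁ = 42.73° = 0.745779 rad and θ = 257.3° = 4.490732 rad:
Applying the spherical law of cosines for sides, sin φ₂ = sin φ₁ cos δ + cos φ₁ sin δ cos θ = 0.199773, so φ₂ = 11.52°.
For the longitude increment, Δλ = atan2( sin θ sin δ cos φ₁, cos δ − sin φ₁ sin φ₂ ) = atan2(-0.620393, 0.364905) = -59.54°.
Hence λ₂ = 131.79° + -59.54° = 72.25°.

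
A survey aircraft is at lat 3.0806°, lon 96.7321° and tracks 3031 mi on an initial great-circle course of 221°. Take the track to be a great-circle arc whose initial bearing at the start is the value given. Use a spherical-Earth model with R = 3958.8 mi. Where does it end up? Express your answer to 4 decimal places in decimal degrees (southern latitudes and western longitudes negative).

latitude -28.9149°, longitude 65.4404°

Central angle δ = d/R = 0.765636 rad.
Converting: φ₁ = 0.053767 rad, θ = 3.857178 rad.
Applying the spherical law of cosines for sides, sin φ₂ = sin φ₁ cos δ + cos φ₁ sin δ cos θ = -0.483511, so φ₂ = -28.9149°.
Then Δλ = atan2(-0.453989, 0.746926) = -0.546142 rad, from sin θ sin δ cos φ₁ over cos δ − sin φ₁ sin φ₂.
Hence λ₂ = 96.7321° + -31.2917° = 65.4404°.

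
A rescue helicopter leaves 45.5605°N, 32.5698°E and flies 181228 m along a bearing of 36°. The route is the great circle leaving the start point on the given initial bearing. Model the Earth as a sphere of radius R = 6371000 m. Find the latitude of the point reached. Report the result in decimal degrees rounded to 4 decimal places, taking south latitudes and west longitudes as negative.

Angular distance δ = d/R = 181228 / 6371000 = 0.028446 rad.
Converting: φ₁ = 0.795181 rad, θ = 0.628319 rad.
Destination latitude: φ₂ = arcsin( sin φ₁ cos δ + cos φ₁ sin δ cos θ ) = arcsin(0.729812) = 46.8706°.
Then Δλ = atan2(0.011705, 0.478517) = 0.024456 rad, from sin θ sin δ cos φ₁ over cos δ − sin φ₁ sin φ₂.
λ₂ = 32.5698° + 1.4012° = 33.9710°.

latitude 46.8706°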